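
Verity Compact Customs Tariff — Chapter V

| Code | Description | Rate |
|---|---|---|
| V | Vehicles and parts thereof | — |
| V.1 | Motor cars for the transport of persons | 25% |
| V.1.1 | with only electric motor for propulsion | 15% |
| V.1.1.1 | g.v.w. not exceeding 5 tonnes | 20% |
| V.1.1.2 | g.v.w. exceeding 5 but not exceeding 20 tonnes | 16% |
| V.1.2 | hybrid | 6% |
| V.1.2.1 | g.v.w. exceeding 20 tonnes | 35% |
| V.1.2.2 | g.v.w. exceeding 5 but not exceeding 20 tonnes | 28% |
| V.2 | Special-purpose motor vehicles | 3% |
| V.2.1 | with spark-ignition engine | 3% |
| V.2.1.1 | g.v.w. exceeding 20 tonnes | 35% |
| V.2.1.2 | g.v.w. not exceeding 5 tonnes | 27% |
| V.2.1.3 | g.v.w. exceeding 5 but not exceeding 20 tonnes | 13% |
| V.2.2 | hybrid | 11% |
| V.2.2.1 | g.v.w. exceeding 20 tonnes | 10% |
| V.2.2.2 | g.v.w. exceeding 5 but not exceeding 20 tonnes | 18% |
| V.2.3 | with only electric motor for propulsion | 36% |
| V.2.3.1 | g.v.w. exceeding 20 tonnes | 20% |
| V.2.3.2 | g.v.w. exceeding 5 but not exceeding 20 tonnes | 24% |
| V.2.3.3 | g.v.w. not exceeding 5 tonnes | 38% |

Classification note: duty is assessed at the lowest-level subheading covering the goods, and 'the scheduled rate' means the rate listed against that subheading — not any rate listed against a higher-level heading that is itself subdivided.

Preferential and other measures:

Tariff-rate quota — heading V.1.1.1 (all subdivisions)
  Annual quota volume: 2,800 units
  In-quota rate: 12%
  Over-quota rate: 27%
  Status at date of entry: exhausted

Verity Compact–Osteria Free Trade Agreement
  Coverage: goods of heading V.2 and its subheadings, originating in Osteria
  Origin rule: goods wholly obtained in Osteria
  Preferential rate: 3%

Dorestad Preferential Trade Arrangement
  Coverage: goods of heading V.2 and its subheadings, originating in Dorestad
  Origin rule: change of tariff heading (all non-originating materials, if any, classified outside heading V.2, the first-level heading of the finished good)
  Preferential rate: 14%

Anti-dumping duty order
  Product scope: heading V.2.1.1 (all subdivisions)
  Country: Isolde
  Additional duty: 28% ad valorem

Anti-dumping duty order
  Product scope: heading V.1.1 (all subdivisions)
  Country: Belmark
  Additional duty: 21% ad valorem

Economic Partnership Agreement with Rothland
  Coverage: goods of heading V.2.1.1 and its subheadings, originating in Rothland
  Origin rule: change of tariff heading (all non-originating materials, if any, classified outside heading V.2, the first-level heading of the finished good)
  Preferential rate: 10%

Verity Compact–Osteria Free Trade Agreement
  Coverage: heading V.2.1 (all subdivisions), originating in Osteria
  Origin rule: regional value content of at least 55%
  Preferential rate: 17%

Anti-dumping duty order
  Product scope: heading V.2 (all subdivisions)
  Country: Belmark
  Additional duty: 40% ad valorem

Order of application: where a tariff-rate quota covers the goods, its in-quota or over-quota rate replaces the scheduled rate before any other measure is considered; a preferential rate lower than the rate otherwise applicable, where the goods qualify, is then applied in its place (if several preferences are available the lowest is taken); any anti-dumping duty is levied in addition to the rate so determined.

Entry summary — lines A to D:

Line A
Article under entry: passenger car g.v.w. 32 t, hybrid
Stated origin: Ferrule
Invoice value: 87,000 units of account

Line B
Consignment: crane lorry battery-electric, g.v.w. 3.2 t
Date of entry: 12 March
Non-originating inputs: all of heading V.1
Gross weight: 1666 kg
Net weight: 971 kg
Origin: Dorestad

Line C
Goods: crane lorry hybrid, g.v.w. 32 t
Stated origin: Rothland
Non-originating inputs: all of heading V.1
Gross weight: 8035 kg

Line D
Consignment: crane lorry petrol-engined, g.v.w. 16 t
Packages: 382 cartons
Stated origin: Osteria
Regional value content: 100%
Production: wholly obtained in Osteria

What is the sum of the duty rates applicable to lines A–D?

Line A: passenger car → V.1; hybrid → V.1.2; g.v.w. 32 t → V.1.2.1. Scheduled 35%. No special measure applies. → 35%.
Line B: crane lorry → V.2; battery-electric → V.2.3; g.v.w. 3.2 t → V.2.3.3. Scheduled 38%. Dorestad agreement on V.2: CTH met → 14% available; preferential 14%. → 14%.
Line C: crane lorry → V.2; hybrid → V.2.2; g.v.w. 32 t → V.2.2.1. Scheduled 10%. Rothland agreement on V.2.1.1: V.2.2.1 not covered. → 10%.
Line D: crane lorry → V.2; petrol-engined → V.2.1; g.v.w. 16 t → V.2.1.3. Scheduled 13%. Osteria agreement on V.2: wholly obtained → 3% available; Osteria agreement on V.2.1: RVC ≥ 55% → 17% available; preferential 3%. → 3%.
Sum: 35% + 14% + 10% + 3% = 62%.

62%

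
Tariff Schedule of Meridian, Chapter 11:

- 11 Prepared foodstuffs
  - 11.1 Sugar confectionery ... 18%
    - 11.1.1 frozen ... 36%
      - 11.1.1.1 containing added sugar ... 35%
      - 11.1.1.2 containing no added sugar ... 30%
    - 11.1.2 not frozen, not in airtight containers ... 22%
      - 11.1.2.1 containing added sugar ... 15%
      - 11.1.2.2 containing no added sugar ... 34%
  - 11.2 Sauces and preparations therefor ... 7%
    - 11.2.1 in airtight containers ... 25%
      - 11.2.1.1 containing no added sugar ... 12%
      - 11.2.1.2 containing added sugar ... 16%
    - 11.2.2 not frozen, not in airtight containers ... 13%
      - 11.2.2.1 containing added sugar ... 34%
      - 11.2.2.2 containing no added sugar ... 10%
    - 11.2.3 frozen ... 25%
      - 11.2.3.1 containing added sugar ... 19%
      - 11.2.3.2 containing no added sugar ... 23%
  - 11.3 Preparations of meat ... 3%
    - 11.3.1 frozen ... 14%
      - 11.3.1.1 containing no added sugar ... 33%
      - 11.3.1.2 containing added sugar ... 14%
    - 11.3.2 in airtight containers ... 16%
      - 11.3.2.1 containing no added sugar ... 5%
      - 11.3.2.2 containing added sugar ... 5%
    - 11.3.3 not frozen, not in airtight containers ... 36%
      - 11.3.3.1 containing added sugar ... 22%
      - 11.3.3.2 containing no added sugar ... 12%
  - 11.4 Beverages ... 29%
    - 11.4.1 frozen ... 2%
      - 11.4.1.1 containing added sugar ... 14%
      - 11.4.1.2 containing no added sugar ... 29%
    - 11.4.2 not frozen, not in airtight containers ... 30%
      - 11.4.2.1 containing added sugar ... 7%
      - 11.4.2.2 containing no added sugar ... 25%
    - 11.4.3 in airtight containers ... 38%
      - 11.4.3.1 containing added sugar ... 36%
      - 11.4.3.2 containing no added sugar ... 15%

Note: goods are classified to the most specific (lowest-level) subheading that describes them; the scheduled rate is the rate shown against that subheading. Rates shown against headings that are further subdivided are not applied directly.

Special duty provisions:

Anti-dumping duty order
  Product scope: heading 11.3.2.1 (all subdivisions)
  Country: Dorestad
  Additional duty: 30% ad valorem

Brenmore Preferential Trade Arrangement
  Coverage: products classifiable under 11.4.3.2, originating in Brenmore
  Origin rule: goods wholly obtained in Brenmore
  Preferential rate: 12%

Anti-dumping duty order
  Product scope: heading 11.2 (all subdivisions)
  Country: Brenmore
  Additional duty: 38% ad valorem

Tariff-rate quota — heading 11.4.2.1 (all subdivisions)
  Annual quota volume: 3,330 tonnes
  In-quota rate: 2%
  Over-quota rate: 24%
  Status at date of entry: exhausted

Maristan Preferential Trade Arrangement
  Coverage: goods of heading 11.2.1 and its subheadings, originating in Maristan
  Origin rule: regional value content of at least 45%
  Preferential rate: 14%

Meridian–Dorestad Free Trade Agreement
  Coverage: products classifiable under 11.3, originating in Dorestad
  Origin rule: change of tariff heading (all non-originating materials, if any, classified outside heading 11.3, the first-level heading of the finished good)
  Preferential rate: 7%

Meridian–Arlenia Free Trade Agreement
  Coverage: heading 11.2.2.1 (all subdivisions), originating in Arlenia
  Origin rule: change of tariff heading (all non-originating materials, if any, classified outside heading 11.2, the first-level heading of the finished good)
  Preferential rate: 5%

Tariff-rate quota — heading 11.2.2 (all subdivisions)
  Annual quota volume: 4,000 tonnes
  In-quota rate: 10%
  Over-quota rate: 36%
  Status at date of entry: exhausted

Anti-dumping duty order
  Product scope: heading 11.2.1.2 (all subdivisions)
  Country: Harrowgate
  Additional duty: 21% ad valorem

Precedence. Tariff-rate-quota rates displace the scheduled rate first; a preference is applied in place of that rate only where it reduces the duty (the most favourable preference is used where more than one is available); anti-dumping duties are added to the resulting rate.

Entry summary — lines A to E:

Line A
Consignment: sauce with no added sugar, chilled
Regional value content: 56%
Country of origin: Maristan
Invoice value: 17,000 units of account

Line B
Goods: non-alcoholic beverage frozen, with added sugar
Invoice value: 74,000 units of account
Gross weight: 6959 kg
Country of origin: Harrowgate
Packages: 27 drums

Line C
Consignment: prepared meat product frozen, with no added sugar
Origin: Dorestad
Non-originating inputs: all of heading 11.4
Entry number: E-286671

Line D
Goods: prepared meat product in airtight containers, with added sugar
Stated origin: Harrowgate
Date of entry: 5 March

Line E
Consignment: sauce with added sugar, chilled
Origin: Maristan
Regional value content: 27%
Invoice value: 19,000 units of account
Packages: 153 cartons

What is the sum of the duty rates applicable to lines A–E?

98%

Line A: sauce → 11.2; chilled → 11.2.2; with no added sugar → 11.2.2.2. Scheduled 10%. quota on 11.2.2 exhausted → over-quota 36%; Maristan agreement on 11.2.1: 11.2.2.2 not covered. → 36%.
Line B: non-alcoholic beverage → 11.4; frozen → 11.4.1; with added sugar → 11.4.1.1. Scheduled 14%. No special measure applies. → 14%.
Line C: prepared meat product → 11.3; frozen → 11.3.1; with no added sugar → 11.3.1.1. Scheduled 33%. Dorestad agreement on 11.3: CTH met → 7% available; preferential 7%. → 7%.
Line D: prepared meat product → 11.3; in airtight containers → 11.3.2; with added sugar → 11.3.2.2. Scheduled 5%. No special measure applies. → 5%.
Line E: sauce → 11.2; chilled → 11.2.2; with added sugar → 11.2.2.1. Scheduled 34%. quota on 11.2.2 exhausted → over-quota 36%; Maristan agreement on 11.2.1: 11.2.2.1 not covered. → 36%.
Sum: 36% + 14% + 7% + 5% + 36% = 98%.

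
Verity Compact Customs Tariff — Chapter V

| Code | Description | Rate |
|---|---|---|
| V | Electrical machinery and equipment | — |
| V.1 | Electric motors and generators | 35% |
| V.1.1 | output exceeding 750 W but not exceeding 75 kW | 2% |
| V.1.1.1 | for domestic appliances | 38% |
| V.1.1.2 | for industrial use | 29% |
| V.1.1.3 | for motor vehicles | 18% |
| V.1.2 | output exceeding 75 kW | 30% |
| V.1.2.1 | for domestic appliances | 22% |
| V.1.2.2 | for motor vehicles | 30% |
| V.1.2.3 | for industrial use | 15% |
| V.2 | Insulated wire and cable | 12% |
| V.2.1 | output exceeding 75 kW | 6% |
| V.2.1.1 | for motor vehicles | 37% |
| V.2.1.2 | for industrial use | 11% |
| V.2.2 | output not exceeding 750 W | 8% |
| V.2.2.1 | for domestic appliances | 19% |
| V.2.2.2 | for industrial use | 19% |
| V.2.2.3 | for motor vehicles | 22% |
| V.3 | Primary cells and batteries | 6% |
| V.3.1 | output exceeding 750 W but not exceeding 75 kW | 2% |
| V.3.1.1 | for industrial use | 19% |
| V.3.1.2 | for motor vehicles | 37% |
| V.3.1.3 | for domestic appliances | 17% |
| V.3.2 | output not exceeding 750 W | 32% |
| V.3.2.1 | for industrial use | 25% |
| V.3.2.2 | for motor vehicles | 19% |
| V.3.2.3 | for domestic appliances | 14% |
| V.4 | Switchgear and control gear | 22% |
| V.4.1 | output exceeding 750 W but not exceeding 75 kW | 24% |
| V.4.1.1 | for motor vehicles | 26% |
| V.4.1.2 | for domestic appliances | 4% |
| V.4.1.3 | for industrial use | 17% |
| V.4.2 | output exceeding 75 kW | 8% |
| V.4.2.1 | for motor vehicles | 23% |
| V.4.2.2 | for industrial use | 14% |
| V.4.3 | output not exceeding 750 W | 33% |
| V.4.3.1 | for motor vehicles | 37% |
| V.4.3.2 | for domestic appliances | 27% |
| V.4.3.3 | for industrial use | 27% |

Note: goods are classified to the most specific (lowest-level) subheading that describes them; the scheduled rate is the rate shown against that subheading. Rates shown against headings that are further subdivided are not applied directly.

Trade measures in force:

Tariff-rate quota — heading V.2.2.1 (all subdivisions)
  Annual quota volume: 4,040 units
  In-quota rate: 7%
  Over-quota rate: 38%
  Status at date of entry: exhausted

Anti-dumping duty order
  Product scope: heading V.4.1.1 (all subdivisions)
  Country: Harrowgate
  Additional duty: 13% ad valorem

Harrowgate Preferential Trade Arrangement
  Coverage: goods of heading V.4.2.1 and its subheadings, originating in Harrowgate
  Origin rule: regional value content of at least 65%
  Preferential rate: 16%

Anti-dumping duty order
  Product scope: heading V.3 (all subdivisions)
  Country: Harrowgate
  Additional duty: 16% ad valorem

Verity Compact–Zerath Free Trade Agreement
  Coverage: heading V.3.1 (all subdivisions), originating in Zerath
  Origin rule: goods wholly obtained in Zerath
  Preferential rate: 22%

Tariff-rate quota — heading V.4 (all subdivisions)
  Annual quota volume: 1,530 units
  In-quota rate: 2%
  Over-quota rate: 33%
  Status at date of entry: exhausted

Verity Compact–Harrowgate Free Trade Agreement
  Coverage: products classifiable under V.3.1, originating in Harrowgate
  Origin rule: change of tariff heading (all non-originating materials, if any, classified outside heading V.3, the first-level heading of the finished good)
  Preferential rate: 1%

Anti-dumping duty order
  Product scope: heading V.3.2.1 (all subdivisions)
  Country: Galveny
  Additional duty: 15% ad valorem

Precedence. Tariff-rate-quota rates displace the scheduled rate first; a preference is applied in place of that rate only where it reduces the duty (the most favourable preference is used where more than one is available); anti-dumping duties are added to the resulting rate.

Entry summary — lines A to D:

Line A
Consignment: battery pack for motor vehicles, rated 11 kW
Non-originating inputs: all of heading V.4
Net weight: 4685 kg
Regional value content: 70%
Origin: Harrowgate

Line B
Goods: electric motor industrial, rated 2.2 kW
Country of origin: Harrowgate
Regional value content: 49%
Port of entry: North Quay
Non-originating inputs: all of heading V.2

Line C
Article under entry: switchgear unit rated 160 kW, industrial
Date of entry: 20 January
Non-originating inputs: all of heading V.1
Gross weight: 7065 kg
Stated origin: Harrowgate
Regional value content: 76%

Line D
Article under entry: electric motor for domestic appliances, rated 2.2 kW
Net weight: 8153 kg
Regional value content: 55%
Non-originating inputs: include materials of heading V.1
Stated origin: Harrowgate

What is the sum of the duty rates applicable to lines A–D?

Line A: battery pack → V.3; rated 11 kW → V.3.1; for motor vehicles → V.3.1.2. Scheduled 37%. Harrowgate agreement on V.4.2.1: V.3.1.2 not covered; Harrowgate agreement on V.3.1: CTH met → 1% available; preferential 1%; anti-dumping (Harrowgate, V.3): +16%; total 1% + 16% = 17%. → 17%.
Line B: electric motor → V.1; rated 2.2 kW → V.1.1; industrial → V.1.1.2. Scheduled 29%. Harrowgate agreement on V.4.2.1: V.1.1.2 not covered; Harrowgate agreement on V.3.1: V.1.1.2 not covered. → 29%.
Line C: switchgear unit → V.4; rated 160 kW → V.4.2; industrial → V.4.2.2. Scheduled 14%. quota on V.4 exhausted → over-quota 33%; Harrowgate agreement on V.4.2.1: V.4.2.2 not covered; Harrowgate agreement on V.3.1: V.4.2.2 not covered. → 33%.
Line D: electric motor → V.1; rated 2.2 kW → V.1.1; for domestic appliances → V.1.1.1. Scheduled 38%. Harrowgate agreement on V.4.2.1: V.1.1.1 not covered; Harrowgate agreement on V.3.1: V.1.1.1 not covered. → 38%.
Sum: 17% + 29% + 33% + 38% = 117%.

117%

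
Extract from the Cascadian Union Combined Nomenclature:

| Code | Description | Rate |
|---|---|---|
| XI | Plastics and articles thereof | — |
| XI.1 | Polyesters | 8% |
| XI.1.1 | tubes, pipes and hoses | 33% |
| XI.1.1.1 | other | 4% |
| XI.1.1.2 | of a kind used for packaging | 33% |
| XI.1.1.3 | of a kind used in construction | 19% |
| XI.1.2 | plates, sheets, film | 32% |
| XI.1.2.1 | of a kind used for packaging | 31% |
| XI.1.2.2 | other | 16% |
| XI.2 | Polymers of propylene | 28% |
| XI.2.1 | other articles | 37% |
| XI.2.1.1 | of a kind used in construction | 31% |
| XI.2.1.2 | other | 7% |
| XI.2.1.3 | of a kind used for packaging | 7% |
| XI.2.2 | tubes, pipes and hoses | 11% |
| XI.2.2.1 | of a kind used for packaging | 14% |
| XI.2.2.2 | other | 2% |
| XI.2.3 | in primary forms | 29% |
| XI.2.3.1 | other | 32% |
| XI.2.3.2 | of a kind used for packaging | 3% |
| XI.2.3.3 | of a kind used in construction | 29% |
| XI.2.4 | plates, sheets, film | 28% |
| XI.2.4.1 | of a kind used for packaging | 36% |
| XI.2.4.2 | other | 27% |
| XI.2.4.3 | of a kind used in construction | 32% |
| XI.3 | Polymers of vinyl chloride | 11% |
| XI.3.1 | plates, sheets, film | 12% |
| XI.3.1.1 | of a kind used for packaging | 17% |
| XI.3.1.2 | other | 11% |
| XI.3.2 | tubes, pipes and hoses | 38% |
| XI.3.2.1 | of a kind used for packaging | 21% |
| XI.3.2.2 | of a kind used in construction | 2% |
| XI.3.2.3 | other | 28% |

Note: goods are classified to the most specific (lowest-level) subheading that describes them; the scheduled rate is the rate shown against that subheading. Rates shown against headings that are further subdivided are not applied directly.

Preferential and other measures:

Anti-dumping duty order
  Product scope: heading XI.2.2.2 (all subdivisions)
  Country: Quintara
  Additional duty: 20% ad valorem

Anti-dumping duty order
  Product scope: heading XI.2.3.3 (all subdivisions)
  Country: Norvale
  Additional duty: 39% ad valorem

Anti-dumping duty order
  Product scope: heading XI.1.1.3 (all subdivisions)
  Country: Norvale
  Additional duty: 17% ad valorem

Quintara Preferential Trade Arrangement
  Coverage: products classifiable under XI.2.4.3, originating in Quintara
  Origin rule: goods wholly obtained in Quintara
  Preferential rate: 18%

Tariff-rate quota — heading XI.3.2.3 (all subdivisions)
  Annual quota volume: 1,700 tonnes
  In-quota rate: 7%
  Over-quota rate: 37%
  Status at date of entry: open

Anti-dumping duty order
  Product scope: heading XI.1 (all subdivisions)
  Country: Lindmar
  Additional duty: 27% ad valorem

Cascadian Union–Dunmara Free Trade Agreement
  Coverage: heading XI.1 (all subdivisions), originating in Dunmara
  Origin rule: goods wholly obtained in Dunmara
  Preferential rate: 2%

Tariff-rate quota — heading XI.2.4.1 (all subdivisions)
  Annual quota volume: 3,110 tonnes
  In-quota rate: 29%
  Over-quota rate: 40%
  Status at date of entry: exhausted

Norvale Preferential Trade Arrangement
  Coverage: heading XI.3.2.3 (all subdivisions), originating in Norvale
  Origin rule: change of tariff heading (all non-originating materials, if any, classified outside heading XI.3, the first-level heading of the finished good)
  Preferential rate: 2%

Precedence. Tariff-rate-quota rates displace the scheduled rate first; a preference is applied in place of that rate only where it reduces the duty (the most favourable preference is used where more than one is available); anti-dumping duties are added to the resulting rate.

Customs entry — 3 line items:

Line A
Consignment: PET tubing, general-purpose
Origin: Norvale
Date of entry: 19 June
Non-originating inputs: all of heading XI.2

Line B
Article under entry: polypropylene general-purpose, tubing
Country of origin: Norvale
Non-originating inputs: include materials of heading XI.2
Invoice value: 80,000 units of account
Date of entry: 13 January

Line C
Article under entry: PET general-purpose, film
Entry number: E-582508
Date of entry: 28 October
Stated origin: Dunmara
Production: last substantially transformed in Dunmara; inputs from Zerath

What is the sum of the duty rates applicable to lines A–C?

22%

Line A: PET → XI.1; tubing → XI.1.1; general-purpose → XI.1.1.1. Scheduled 4%. Norvale agreement on XI.3.2.3: XI.1.1.1 not covered. → 4%.
Line B: polypropylene → XI.2; tubing → XI.2.2; general-purpose → XI.2.2.2. Scheduled 2%. Norvale agreement on XI.3.2.3: XI.2.2.2 not covered. → 2%.
Line C: PET → XI.1; film → XI.1.2; general-purpose → XI.1.2.2. Scheduled 16%. Dunmara agreement on XI.1: not wholly obtained. → 16%.
Sum: 4% + 2% + 16% = 22%.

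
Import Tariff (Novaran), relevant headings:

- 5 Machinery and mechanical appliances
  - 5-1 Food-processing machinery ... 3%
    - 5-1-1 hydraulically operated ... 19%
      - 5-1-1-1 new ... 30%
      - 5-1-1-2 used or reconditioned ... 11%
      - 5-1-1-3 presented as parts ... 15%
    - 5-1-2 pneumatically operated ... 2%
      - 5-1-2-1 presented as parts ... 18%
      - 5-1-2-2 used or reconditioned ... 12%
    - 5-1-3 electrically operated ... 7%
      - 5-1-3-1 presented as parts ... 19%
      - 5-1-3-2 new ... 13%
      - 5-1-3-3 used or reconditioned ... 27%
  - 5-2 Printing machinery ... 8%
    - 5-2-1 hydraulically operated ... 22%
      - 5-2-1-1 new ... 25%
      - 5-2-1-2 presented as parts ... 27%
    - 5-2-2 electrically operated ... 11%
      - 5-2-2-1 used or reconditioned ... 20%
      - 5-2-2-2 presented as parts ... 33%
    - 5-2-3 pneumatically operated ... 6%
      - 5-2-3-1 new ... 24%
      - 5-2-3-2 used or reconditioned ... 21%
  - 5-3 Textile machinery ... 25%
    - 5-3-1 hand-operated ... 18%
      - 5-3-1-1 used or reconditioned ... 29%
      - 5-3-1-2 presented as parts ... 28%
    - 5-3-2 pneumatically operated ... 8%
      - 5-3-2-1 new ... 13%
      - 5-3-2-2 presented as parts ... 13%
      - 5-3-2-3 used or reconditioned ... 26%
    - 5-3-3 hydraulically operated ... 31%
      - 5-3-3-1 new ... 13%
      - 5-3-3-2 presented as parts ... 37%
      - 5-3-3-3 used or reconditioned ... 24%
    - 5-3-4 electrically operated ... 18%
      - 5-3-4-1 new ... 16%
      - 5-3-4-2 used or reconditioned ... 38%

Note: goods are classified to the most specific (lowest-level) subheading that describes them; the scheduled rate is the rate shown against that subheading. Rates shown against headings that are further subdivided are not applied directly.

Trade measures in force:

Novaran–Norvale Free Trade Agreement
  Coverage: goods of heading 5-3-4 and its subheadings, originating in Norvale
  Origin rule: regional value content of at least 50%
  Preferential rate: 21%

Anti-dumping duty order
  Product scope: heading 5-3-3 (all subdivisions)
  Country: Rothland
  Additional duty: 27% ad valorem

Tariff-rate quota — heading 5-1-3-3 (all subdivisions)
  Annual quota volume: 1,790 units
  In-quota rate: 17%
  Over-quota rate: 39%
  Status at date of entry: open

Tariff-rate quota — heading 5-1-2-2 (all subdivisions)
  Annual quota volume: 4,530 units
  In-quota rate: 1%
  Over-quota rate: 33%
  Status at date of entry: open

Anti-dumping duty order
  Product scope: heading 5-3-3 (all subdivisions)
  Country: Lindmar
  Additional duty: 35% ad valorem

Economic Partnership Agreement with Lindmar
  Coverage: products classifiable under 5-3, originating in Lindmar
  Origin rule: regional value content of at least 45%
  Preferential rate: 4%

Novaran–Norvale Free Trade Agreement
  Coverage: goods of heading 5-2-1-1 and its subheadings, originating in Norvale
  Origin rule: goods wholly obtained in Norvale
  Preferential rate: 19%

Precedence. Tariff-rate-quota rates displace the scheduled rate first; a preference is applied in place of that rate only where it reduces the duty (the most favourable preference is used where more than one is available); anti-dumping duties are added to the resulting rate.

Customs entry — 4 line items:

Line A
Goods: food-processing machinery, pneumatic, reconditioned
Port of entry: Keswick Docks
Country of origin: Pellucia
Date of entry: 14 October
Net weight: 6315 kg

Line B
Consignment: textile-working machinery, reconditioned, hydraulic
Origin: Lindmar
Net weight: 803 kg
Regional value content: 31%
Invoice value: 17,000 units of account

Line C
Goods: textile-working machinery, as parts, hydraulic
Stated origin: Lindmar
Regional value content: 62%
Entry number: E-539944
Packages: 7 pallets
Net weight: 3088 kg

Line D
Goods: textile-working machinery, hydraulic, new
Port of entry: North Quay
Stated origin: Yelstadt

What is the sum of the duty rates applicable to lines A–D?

112%

Line A: food-processing → 5-1; pneumatic → 5-1-2; reconditioned → 5-1-2-2. Scheduled 12%. quota on 5-1-2-2 open → in-quota 1%. → 1%.
Line B: textile-working → 5-3; hydraulic → 5-3-3; reconditioned → 5-3-3-3. Scheduled 24%. Lindmar agreement on 5-3: RVC < 45%; anti-dumping (Lindmar, 5-3-3): +35%; total 24% + 35% = 59%. → 59%.
Line C: textile-working → 5-3; hydraulic → 5-3-3; as parts → 5-3-3-2. Scheduled 37%. Lindmar agreement on 5-3: RVC ≥ 45% → 4% available; preferential 4%; anti-dumping (Lindmar, 5-3-3): +35%; total 4% + 35% = 39%. → 39%.
Line D: textile-working → 5-3; hydraulic → 5-3-3; new → 5-3-3-1. Scheduled 13%. No special measure applies. → 13%.
Sum: 1% + 59% + 39% + 13% = 112%.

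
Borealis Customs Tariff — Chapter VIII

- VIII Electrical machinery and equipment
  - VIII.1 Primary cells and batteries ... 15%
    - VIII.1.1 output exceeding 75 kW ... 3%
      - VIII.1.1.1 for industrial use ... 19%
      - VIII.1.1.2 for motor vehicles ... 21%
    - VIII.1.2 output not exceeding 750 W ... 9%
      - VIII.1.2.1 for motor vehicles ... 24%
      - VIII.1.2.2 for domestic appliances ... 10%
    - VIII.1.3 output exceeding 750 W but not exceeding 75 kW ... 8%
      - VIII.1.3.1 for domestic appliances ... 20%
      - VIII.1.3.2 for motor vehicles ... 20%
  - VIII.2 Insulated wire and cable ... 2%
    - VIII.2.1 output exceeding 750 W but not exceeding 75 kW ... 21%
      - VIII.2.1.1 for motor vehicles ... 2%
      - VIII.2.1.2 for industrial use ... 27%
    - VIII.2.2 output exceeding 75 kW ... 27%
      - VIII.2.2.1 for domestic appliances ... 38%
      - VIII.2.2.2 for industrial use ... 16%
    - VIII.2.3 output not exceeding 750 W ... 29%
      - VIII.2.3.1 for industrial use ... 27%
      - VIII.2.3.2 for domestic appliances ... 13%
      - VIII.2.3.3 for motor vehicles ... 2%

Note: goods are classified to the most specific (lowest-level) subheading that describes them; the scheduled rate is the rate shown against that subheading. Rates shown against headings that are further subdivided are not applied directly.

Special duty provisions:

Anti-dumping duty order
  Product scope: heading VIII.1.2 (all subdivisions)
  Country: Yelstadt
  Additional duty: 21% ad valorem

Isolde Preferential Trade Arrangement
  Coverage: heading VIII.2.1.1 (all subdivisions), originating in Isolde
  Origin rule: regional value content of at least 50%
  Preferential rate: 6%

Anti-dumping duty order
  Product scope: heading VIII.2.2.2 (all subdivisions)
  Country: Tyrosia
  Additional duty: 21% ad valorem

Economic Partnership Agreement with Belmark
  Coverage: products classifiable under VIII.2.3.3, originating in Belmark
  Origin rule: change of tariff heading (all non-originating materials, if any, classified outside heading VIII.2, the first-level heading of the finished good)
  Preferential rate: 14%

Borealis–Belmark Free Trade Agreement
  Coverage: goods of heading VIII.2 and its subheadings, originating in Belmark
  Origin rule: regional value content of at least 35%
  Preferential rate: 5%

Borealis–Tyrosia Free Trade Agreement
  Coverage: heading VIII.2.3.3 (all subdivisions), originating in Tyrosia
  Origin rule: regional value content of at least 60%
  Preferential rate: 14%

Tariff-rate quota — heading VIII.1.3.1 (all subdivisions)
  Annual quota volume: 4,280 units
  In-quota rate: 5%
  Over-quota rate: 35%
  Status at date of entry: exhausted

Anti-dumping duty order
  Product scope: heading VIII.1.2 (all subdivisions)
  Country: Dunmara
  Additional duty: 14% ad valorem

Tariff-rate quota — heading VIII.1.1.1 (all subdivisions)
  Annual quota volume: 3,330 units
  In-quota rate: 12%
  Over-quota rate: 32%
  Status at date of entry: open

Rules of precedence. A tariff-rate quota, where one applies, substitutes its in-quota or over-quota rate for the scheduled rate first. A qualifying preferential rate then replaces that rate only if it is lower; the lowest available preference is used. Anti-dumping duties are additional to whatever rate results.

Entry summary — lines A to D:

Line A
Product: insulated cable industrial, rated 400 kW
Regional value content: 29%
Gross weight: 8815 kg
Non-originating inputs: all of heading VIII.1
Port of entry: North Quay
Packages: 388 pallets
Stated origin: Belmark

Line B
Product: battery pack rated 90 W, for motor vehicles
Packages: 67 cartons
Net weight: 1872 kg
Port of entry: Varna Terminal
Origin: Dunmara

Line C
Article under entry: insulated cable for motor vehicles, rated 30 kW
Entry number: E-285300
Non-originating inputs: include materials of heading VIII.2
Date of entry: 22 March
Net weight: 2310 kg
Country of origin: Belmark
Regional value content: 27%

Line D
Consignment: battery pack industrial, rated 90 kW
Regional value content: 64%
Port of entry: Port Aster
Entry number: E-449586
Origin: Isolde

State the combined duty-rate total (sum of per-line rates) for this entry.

68%

Line A: insulated cable → VIII.2; rated 400 kW → VIII.2.2; industrial → VIII.2.2.2. Scheduled 16%. Belmark agreement on VIII.2.3.3: VIII.2.2.2 not covered; Belmark agreement on VIII.2: RVC < 35%. → 16%.
Line B: battery pack → VIII.1; rated 90 W → VIII.1.2; for motor vehicles → VIII.1.2.1. Scheduled 24%. anti-dumping (Dunmara, VIII.1.2): +14%; total 24% + 14% = 38%. → 38%.
Line C: insulated cable → VIII.2; rated 30 kW → VIII.2.1; for motor vehicles → VIII.2.1.1. Scheduled 2%. Belmark agreement on VIII.2.3.3: VIII.2.1.1 not covered; Belmark agreement on VIII.2: RVC < 35%. → 2%.
Line D: battery pack → VIII.1; rated 90 kW → VIII.1.1; industrial → VIII.1.1.1. Scheduled 19%. quota on VIII.1.1.1 open → in-quota 12%; Isolde agreement on VIII.2.1.1: VIII.1.1.1 not covered. → 12%.
Sum: 16% + 38% + 2% + 12% = 68%.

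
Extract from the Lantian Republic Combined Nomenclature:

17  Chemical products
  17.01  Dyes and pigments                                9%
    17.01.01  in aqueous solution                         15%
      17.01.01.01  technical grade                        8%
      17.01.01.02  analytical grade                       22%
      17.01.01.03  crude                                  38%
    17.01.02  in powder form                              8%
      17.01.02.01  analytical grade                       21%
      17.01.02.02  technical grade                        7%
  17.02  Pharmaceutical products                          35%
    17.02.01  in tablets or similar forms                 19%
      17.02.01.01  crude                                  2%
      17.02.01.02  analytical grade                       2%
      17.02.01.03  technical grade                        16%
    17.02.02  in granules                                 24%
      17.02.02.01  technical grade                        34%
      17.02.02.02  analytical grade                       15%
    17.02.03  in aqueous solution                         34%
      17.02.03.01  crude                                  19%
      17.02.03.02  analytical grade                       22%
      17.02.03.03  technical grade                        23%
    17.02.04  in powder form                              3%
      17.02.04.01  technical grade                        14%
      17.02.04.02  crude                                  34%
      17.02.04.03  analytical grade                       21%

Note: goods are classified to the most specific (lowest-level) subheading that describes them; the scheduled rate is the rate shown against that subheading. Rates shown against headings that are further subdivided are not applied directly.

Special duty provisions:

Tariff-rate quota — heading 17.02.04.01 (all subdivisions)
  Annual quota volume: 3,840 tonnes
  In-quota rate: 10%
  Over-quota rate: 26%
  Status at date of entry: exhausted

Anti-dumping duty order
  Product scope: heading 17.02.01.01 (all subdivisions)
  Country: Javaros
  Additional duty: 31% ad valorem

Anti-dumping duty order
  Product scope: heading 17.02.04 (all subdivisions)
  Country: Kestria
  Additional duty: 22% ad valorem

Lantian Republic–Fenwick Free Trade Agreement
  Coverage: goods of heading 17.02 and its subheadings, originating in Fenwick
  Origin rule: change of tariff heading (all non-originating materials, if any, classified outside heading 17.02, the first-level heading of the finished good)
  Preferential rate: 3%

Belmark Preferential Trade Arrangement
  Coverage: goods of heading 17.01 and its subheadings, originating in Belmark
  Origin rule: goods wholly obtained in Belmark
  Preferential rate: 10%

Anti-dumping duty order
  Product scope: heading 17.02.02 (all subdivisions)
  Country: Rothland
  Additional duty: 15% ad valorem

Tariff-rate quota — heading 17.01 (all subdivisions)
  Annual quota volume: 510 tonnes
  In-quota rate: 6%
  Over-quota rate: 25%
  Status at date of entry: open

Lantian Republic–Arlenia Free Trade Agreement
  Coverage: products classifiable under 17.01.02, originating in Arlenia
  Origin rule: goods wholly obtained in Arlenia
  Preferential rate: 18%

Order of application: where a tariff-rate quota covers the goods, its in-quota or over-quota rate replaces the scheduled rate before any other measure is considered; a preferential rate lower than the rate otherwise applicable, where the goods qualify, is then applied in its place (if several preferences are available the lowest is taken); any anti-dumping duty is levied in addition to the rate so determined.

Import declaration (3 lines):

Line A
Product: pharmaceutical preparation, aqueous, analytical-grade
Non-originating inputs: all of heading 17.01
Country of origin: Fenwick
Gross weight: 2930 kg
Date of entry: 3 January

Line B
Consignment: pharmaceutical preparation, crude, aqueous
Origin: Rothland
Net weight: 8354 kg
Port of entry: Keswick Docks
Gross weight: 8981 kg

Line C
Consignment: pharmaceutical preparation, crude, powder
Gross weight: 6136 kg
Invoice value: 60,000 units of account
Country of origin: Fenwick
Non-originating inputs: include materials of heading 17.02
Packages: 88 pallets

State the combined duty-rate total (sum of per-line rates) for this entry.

56%

Line A: pharmaceutical → 17.02; aqueous → 17.02.03; analytical-grade → 17.02.03.02. Scheduled 22%. Fenwick agreement on 17.02: CTH met → 3% available; preferential 3%. → 3%.
Line B: pharmaceutical → 17.02; aqueous → 17.02.03; crude → 17.02.03.01. Scheduled 19%. No special measure applies. → 19%.
Line C: pharmaceutical → 17.02; powder → 17.02.04; crude → 17.02.04.02. Scheduled 34%. Fenwick agreement on 17.02: CTH not met. → 34%.
Sum: 3% + 19% + 34% = 56%.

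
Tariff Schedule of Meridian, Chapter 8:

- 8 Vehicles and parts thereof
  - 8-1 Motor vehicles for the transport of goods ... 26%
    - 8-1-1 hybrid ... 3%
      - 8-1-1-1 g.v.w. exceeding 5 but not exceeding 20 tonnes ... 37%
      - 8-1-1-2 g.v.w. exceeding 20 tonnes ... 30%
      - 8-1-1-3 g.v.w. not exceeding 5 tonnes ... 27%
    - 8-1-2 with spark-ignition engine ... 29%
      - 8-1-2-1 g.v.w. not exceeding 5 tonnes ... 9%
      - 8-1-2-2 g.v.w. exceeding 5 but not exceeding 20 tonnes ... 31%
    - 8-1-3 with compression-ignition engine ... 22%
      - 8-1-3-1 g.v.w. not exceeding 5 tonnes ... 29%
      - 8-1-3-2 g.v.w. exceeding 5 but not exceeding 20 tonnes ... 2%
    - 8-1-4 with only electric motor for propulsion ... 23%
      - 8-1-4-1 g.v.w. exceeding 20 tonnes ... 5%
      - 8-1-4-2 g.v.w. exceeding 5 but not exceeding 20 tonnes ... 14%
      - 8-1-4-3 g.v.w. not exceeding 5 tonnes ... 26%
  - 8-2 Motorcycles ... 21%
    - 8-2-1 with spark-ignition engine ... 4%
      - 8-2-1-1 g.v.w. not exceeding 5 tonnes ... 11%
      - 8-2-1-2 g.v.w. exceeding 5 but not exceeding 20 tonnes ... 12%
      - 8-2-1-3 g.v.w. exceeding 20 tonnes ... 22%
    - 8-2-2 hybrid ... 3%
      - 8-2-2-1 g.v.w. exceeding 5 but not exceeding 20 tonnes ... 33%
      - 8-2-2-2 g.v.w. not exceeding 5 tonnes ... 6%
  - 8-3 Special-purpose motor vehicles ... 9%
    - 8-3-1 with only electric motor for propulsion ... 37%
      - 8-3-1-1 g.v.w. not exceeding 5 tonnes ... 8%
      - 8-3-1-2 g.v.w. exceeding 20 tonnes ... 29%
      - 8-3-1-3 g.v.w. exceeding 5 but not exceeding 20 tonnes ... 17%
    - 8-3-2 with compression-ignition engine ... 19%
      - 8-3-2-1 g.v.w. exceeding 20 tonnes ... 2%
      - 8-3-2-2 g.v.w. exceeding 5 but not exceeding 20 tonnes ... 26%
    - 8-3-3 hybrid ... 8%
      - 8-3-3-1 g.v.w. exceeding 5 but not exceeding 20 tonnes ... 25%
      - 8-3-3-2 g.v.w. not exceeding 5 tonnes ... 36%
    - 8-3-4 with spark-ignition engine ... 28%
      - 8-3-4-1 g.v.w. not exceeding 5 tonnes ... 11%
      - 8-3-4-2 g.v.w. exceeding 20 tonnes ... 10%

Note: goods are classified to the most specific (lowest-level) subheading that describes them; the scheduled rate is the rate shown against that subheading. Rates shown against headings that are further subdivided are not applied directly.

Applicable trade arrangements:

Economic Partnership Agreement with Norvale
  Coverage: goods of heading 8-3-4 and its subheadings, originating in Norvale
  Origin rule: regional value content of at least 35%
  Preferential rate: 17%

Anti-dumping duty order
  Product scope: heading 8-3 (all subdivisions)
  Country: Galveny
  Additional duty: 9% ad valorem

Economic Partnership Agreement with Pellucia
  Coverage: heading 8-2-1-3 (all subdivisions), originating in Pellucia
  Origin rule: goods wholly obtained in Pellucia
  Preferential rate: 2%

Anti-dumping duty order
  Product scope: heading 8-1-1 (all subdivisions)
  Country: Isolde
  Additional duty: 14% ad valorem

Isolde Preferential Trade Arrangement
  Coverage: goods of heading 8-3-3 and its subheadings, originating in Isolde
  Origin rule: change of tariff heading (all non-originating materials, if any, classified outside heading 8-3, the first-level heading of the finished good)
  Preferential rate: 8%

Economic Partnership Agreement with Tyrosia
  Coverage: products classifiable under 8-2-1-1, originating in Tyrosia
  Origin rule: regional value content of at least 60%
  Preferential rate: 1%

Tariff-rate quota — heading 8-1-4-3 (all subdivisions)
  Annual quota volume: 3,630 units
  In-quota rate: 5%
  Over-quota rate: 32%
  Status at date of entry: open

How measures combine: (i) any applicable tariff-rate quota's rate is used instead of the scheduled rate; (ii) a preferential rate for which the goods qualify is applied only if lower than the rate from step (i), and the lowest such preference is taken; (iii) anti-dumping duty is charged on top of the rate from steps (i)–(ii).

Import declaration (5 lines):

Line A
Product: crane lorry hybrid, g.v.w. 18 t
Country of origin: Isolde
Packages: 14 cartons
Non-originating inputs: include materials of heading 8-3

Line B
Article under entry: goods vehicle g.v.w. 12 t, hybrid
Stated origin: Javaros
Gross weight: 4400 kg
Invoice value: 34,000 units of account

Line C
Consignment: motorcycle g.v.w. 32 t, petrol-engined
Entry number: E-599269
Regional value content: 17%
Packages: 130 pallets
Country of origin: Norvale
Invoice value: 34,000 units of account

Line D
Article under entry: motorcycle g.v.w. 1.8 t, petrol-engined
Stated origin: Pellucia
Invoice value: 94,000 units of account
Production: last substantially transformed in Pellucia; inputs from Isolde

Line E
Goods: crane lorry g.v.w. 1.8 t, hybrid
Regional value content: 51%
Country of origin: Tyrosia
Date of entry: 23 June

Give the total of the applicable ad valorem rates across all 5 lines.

131%

Line A: crane lorry → 8-3; hybrid → 8-3-3; g.v.w. 18 t → 8-3-3-1. Scheduled 25%. Isolde agreement on 8-3-3: CTH not met. → 25%.
Line B: goods vehicle → 8-1; hybrid → 8-1-1; g.v.w. 12 t → 8-1-1-1. Scheduled 37%. No special measure applies. → 37%.
Line C: motorcycle → 8-2; petrol-engined → 8-2-1; g.v.w. 32 t → 8-2-1-3. Scheduled 22%. Norvale agreement on 8-3-4: 8-2-1-3 not covered. → 22%.
Line D: motorcycle → 8-2; petrol-engined → 8-2-1; g.v.w. 1.8 t → 8-2-1-1. Scheduled 11%. Pellucia agreement on 8-2-1-3: 8-2-1-1 not covered. → 11%.
Line E: crane lorry → 8-3; hybrid → 8-3-3; g.v.w. 1.8 t → 8-3-3-2. Scheduled 36%. Tyrosia agreement on 8-2-1-1: 8-3-3-2 not covered. → 36%.
Sum: 25% + 37% + 22% + 11% + 36% = 131%.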